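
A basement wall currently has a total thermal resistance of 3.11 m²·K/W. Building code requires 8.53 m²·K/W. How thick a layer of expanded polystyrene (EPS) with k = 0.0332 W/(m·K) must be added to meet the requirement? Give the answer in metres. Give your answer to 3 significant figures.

0.180 m

ΔR = 8.53 − 3.11 = 5.42 m²·K/W
L = ΔR × k = 5.42 × 0.0332 = 0.1799 m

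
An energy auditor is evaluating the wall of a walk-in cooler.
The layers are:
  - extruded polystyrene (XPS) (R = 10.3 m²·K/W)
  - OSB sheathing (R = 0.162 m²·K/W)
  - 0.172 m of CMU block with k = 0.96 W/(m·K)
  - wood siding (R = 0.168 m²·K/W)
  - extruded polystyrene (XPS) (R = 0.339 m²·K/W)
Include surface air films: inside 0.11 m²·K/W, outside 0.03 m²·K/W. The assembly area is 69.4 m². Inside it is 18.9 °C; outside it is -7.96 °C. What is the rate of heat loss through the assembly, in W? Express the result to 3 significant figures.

165 W

0.172/0.96 = 0.1792
R_total = 0.11 + 10.3 + 0.162 + 0.1792 + 0.168 + 0.339 + 0.03 = 11.29 m²·K/W
Q = A·ΔT/R = 69.4 × (18.9 − (-7.96)) / 11.29 = 165.1 W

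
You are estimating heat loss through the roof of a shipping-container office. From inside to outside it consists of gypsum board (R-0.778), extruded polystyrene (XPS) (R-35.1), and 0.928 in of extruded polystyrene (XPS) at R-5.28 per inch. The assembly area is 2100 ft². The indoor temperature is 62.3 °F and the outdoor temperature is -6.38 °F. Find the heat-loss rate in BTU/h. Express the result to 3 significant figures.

0.928 × 5.28 = 4.9
R_total = 0.778 + 35.1 + 4.9 = 40.78 ft²·°F·h/BTU
Q = A·ΔT/R = 2100 × (62.3 − (-6.38)) / 40.78 = 3537 BTU/h

3540 BTU/h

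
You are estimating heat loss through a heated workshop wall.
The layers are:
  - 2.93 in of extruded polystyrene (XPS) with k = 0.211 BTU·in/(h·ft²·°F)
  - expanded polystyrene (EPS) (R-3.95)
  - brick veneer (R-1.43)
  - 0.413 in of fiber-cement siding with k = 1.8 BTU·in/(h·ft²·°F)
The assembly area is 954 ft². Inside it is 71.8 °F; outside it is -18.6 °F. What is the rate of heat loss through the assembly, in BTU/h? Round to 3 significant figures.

4420 BTU/h

2.93/0.211 = 13.89
0.413/1.8 = 0.2294
R_total = 13.89 + 3.95 + 1.43 + 0.2294 = 19.5 ft²·°F·h/BTU
Q = A·ΔT/R = 954 × (71.8 − (-18.6)) / 19.5 = 4424 BTU/h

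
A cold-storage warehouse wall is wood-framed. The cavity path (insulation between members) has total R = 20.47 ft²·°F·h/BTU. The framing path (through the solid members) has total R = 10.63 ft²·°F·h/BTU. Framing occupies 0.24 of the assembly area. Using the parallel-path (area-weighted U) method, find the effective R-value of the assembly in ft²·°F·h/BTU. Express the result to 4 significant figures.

16.75 ft²·°F·h/BTU

U_eff = 0.76/20.47 + 0.24/10.63 = 0.037128 + 0.022578 = 0.059705
R_eff = 1/U_eff = 16.749 ft²·°F·h/BTU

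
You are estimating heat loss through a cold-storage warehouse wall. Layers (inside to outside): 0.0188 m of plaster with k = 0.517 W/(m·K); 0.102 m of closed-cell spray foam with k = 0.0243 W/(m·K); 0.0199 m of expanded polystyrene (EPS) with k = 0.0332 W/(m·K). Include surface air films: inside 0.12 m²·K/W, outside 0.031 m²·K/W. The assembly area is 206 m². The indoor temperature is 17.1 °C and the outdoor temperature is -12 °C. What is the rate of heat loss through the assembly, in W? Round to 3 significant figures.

0.0188/0.517 = 0.03636
0.102/0.0243 = 4.198
0.0199/0.0332 = 0.5994
R_total = 0.12 + 0.03636 + 4.198 + 0.5994 + 0.031 = 4.984 m²·K/W
Q = A·ΔT/R = 206 × (17.1 − (-12)) / 4.984 = 1203 W

1200 W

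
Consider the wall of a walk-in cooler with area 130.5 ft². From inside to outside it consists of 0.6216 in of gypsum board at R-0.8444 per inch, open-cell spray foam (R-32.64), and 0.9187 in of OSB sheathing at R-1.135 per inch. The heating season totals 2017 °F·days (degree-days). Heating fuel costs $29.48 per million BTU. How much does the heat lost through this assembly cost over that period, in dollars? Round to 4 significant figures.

5.444 dollars

0.6216 × 0.8444 = 0.52488
0.9187 × 1.135 = 1.0427
R_total = 0.52488 + 32.64 + 1.0427 = 34.208 ft²·°F·h/BTU
E = A × HDD × 24 / R = 130.5 × 2017 × 24 / 34.208 = 184670 BTU
Cost = 184670/10⁶ × 29.48 = $5.4442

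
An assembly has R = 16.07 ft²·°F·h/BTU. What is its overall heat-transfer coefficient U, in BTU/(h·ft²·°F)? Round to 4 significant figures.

0.06223 BTU/(h·ft²·°F)

U = 1/R = 1/16.07 = 0.062228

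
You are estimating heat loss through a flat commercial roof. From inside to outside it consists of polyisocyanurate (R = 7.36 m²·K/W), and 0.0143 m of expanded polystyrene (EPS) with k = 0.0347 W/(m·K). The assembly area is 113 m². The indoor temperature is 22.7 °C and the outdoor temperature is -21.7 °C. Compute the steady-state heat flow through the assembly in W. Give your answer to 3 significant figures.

646 W

0.0143/0.0347 = 0.4121
R_total = 7.36 + 0.4121 = 7.772 m²·K/W
Q = A·ΔT/R = 113 × (22.7 − (-21.7)) / 7.772 = 645.5 W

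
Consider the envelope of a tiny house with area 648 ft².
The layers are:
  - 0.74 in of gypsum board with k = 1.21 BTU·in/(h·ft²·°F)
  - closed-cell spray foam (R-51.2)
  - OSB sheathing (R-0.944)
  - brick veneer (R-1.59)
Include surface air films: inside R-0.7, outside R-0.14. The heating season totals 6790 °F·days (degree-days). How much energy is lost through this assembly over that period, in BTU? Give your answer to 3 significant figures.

0.74/1.21 = 0.6116
R_total = 0.7 + 0.6116 + 51.2 + 0.944 + 1.59 + 0.14 = 55.19 ft²·°F·h/BTU
E = A × HDD × 24 / R = 648 × 6790 × 24 / 55.19 = 1914000 BTU

1910000 BTU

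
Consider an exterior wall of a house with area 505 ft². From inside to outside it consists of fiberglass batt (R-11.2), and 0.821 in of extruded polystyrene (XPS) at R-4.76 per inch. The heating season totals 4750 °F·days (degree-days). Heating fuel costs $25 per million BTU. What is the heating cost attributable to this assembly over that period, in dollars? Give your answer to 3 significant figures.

95.3 dollars

0.821 × 4.76 = 3.908
R_total = 11.2 + 3.908 = 15.11 ft²·°F·h/BTU
E = A × HDD × 24 / R = 505 × 4750 × 24 / 15.11 = 3811000 BTU
Cost = 3811000/10⁶ × 25 = $95.26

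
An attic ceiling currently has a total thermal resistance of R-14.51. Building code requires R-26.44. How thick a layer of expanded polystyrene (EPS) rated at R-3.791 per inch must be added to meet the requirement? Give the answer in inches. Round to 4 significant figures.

3.147 in

ΔR = 26.44 − 14.51 = 11.93 ft²·°F·h/BTU
L = ΔR / (R/in) = 11.93/3.791 = 3.1469 in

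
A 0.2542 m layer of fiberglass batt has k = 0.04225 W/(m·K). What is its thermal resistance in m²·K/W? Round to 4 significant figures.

R = L/k = 0.2542/0.04225 = 6.0166 m²·K/W

6.017 m²·K/W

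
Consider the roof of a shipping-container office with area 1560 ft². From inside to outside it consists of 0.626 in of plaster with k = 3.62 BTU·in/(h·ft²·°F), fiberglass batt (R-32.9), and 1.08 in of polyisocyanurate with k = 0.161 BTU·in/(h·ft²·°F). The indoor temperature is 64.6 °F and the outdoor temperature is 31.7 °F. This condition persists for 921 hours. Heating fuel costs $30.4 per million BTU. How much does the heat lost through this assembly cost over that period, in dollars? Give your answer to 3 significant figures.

36.1 dollars

0.626/3.62 = 0.1729
1.08/0.161 = 6.708
R_total = 0.1729 + 32.9 + 6.708 = 39.78 ft²·°F·h/BTU
Q = 1560 × (64.6 − 31.7) / 39.78 = 1290 BTU/h
E = 1290 × 921 = 1188000 BTU
Cost = 1188000/10⁶ × 30.4 = $36.12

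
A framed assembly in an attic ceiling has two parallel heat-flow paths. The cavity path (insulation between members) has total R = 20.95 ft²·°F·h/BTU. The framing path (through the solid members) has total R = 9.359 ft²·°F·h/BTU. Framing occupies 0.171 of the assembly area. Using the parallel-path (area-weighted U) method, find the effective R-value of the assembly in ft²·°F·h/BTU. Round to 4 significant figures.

U_eff = 0.829/20.95 + 0.171/9.359 = 0.03957 + 0.018271 = 0.057842
R_eff = 1/U_eff = 17.289 ft²·°F·h/BTU

17.29 ft²·°F·h/BTU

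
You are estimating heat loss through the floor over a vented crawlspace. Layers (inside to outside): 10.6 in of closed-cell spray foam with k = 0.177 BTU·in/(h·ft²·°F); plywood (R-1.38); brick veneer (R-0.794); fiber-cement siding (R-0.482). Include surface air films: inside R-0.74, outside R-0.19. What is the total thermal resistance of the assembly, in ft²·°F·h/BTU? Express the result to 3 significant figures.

10.6/0.177 = 59.89
R_total = 0.74 + 59.89 + 1.38 + 0.794 + 0.482 + 0.19 = 63.47 ft²·°F·h/BTU

63.5 ft²·°F·h/BTU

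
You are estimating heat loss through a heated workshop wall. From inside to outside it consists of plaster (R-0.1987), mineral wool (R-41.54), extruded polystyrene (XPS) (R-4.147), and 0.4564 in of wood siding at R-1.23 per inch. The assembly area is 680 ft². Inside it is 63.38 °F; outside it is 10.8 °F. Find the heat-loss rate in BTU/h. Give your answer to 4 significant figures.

769.8 BTU/h

0.4564 × 1.23 = 0.56137
R_total = 0.1987 + 41.54 + 4.147 + 0.56137 = 46.447 ft²·°F·h/BTU
Q = A·ΔT/R = 680 × (63.38 − 10.8) / 46.447 = 769.79 BTU/h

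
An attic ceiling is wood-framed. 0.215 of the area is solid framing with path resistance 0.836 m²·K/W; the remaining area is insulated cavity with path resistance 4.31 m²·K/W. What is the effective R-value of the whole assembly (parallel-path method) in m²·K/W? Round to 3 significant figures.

U_eff = 0.785/4.31 + 0.215/0.836 = 0.1821 + 0.2572 = 0.4393
R_eff = 1/U_eff = 2.276 m²·K/W

2.28 m²·K/W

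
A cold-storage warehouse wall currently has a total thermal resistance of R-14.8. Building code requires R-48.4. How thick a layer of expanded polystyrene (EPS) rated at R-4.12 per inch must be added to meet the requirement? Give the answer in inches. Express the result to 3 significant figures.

ΔR = 48.4 − 14.8 = 33.6 ft²·°F·h/BTU
L = ΔR / (R/in) = 33.6/4.12 = 8.155 in

8.16 in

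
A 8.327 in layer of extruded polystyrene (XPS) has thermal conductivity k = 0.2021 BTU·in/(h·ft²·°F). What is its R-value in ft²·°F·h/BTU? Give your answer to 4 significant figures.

41.20 ft²·°F·h/BTU

R = L/k = 8.327/0.2021 = 41.202 ft²·°F·h/BTU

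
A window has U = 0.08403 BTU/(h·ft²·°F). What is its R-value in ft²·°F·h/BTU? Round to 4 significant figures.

R = 1/U = 1/0.08403 = 11.901

11.90 ft²·°F·h/BTU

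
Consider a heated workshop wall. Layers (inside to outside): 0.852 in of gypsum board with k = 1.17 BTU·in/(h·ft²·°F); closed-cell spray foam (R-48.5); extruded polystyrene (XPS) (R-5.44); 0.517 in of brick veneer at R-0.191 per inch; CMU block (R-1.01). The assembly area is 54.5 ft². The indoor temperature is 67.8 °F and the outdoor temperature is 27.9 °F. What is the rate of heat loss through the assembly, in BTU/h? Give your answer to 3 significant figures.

0.852/1.17 = 0.7282
0.517 × 0.191 = 0.09875
R_total = 0.7282 + 48.5 + 5.44 + 0.09875 + 1.01 = 55.78 ft²·°F·h/BTU
Q = A·ΔT/R = 54.5 × (67.8 − 27.9) / 55.78 = 38.99 BTU/h

39.0 BTU/h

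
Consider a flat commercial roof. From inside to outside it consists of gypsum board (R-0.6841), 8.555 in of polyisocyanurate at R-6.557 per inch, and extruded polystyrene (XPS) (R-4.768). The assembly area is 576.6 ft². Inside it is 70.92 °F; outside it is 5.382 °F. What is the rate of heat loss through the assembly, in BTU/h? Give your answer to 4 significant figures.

8.555 × 6.557 = 56.095
R_total = 0.6841 + 56.095 + 4.768 = 61.547 ft²·°F·h/BTU
Q = A·ΔT/R = 576.6 × (70.92 − 5.382) / 61.547 = 613.99 BTU/h

614.0 BTU/h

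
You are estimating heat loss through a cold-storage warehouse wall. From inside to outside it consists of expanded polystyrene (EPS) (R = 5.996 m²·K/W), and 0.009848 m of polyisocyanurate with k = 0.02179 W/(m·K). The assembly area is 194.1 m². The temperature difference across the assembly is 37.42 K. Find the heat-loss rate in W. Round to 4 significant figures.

1126 W

0.009848/0.02179 = 0.45195
R_total = 5.996 + 0.45195 = 6.448 m²·K/W
Q = A·ΔT/R = 194.1 × 37.42 / 6.448 = 1126.4 W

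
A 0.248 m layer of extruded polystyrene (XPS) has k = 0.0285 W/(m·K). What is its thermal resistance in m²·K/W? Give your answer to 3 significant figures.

8.70 m²·K/W

R = L/k = 0.248/0.0285 = 8.702 m²·K/W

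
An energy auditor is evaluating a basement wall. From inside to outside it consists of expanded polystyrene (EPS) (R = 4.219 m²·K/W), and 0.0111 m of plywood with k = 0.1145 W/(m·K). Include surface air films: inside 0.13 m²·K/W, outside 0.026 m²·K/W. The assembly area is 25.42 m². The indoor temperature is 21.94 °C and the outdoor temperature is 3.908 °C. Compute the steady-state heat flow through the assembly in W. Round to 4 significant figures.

102.5 W

0.0111/0.1145 = 0.096943
R_total = 0.13 + 4.219 + 0.096943 + 0.026 = 4.4719 m²·K/W
Q = A·ΔT/R = 25.42 × (21.94 − 3.908) / 4.4719 = 102.5 W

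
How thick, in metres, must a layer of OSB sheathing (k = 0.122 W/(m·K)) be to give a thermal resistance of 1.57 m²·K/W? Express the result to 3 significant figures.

0.192 m

L = R·k = 1.57 × 0.122 = 0.1915 m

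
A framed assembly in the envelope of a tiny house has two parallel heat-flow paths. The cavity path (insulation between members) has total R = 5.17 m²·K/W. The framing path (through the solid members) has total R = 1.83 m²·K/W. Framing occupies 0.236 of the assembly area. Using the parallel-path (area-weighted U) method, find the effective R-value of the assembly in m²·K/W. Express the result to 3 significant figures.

3.61 m²·K/W

U_eff = 0.764/5.17 + 0.236/1.83 = 0.1478 + 0.129 = 0.2767
R_eff = 1/U_eff = 3.614 m²·K/W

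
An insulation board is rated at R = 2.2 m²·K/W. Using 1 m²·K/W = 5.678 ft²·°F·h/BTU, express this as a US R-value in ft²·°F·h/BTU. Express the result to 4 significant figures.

12.49 ft²·°F·h/BTU

R_US = 2.2 × 5.678 = 12.492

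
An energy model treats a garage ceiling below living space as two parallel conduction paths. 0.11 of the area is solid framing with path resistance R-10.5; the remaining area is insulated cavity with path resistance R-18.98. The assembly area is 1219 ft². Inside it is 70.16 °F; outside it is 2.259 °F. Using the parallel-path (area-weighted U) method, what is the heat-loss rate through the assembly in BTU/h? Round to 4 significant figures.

U_eff = 0.89/18.98 + 0.11/10.5 = 0.046891 + 0.010476 = 0.057368
R_eff = 1/U_eff = 17.431 ft²·°F·h/BTU
Q = 1219 × (70.16 − 2.259) / 17.431 = 4748.4 BTU/h

4748 BTU/h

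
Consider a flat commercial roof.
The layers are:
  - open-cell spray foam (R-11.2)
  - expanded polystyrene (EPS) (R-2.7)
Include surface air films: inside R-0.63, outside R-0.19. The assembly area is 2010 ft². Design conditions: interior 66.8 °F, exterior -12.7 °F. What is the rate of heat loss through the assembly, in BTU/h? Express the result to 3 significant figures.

10900 BTU/h

R_total = 0.63 + 11.2 + 2.7 + 0.19 = 14.72 ft²·°F·h/BTU
Q = A·ΔT/R = 2010 × (66.8 − (-12.7)) / 14.72 = 10860 BTU/h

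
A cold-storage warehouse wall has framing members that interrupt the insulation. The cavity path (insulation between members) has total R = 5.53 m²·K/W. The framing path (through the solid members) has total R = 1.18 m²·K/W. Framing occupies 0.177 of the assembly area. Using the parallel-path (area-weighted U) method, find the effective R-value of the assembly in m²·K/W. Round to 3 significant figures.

3.35 m²·K/W

U_eff = 0.823/5.53 + 0.177/1.18 = 0.1488 + 0.15 = 0.2988
R_eff = 1/U_eff = 3.346 m²·K/W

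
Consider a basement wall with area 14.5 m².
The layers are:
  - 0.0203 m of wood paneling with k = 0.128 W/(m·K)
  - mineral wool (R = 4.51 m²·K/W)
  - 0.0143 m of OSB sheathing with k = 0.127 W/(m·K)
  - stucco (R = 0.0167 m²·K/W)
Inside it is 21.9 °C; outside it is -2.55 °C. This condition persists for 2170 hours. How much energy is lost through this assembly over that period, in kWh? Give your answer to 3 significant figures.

0.0203/0.128 = 0.1586
0.0143/0.127 = 0.1126
R_total = 0.1586 + 4.51 + 0.1126 + 0.0167 = 4.798 m²·K/W
Q = 14.5 × (21.9 − (-2.55)) / 4.798 = 73.89 W
E = 73.89 W × 2170 h / 1000 = 160.3 kWh

160 kWh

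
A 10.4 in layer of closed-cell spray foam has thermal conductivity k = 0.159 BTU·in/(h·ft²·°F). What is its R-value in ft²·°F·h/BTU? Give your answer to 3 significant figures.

65.4 ft²·°F·h/BTU

R = L/k = 10.4/0.159 = 65.41 ft²·°F·h/BTU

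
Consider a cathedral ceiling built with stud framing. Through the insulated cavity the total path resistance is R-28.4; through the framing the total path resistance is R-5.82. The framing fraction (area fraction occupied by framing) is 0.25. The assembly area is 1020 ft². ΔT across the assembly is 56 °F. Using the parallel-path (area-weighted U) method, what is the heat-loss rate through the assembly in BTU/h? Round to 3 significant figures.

3960 BTU/h

U_eff = 0.75/28.4 + 0.25/5.82 = 0.02641 + 0.04296 = 0.06936
R_eff = 1/U_eff = 14.42 ft²·°F·h/BTU
Q = 1020 × 56 / 14.42 = 3962 BTU/h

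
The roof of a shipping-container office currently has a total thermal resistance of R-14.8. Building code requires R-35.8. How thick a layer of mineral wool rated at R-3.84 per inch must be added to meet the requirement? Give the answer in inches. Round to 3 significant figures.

ΔR = 35.8 − 14.8 = 21 ft²·°F·h/BTU
L = ΔR / (R/in) = 21/3.84 = 5.469 in

5.47 in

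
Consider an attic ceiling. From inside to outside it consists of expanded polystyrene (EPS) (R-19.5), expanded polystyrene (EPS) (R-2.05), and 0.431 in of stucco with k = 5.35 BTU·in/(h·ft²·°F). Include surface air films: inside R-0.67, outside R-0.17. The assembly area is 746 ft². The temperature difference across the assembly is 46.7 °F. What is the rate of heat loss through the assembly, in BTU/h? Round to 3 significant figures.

0.431/5.35 = 0.08056
R_total = 0.67 + 19.5 + 2.05 + 0.08056 + 0.17 = 22.47 ft²·°F·h/BTU
Q = A·ΔT/R = 746 × 46.7 / 22.47 = 1550 BTU/h

1550 BTU/h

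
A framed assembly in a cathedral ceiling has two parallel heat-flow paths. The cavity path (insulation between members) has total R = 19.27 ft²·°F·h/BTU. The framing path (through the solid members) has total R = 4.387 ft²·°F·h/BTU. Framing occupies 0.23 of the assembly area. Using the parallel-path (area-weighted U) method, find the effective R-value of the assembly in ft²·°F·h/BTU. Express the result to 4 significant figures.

10.82 ft²·°F·h/BTU

U_eff = 0.77/19.27 + 0.23/4.387 = 0.039958 + 0.052428 = 0.092386
R_eff = 1/U_eff = 10.824 ft²·°F·h/BTU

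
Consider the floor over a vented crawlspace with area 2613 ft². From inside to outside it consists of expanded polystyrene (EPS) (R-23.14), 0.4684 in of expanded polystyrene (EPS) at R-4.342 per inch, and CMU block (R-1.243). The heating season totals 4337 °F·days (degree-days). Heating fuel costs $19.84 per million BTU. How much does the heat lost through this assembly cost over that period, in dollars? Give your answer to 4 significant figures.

204.3 dollars

0.4684 × 4.342 = 2.0338
R_total = 23.14 + 2.0338 + 1.243 = 26.417 ft²·°F·h/BTU
E = A × HDD × 24 / R = 2613 × 4337 × 24 / 26.417 = 10296000 BTU
Cost = 10296000/10⁶ × 19.84 = $204.27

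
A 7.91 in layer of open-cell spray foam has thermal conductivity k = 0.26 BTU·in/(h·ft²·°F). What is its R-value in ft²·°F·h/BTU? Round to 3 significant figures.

R = L/k = 7.91/0.26 = 30.42 ft²·°F·h/BTU

30.4 ft²·°F·h/BTU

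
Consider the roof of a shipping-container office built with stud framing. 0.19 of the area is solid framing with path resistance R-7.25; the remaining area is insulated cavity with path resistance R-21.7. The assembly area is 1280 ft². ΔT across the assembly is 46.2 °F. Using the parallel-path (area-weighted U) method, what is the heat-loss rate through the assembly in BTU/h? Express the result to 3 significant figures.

U_eff = 0.81/21.7 + 0.19/7.25 = 0.03733 + 0.02621 = 0.06353
R_eff = 1/U_eff = 15.74 ft²·°F·h/BTU
Q = 1280 × 46.2 / 15.74 = 3757 BTU/h

3760 BTU/h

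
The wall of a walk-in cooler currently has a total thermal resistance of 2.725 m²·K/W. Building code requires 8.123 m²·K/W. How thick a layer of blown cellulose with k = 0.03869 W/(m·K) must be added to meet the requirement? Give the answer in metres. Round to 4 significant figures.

0.2088 m

ΔR = 8.123 − 2.725 = 5.398 m²·K/W
L = ΔR × k = 5.398 × 0.03869 = 0.20885 m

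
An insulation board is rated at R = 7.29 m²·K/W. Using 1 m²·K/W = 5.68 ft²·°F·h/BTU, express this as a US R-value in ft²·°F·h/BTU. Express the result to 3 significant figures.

41.4 ft²·°F·h/BTU

R_US = 7.29 × 5.68 = 41.41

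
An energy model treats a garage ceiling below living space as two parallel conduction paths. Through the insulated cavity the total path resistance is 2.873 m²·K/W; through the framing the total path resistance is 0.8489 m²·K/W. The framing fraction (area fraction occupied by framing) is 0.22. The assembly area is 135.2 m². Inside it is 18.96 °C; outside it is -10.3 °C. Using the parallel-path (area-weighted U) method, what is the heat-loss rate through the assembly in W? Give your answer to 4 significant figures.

2099 W

U_eff = 0.78/2.873 + 0.22/0.8489 = 0.27149 + 0.25916 = 0.53065
R_eff = 1/U_eff = 1.8845 m²·K/W
Q = 135.2 × (18.96 − (-10.3)) / 1.8845 = 2099.2 W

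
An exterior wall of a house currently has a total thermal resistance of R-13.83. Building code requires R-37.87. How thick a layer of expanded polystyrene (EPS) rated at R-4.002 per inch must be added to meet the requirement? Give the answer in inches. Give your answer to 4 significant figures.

6.007 in

ΔR = 37.87 − 13.83 = 24.04 ft²·°F·h/BTU
L = ΔR / (R/in) = 24.04/4.002 = 6.007 in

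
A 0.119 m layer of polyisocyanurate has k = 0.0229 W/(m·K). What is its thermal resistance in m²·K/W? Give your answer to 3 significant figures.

5.20 m²·K/W

R = L/k = 0.119/0.0229 = 5.197 m²·K/W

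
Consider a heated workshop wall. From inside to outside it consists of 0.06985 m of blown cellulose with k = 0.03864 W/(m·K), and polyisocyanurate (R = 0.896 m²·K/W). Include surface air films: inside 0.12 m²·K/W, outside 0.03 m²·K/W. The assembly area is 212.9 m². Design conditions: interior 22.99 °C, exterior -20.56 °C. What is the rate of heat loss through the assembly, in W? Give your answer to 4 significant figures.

3249 W

0.06985/0.03864 = 1.8077
R_total = 0.12 + 1.8077 + 0.896 + 0.03 = 2.8537 m²·K/W
Q = A·ΔT/R = 212.9 × (22.99 − (-20.56)) / 2.8537 = 3249 W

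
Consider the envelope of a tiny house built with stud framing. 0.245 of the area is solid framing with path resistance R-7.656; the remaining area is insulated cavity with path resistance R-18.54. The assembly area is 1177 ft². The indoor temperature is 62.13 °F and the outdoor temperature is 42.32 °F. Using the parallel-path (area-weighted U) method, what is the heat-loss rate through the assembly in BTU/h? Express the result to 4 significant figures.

U_eff = 0.755/18.54 + 0.245/7.656 = 0.040723 + 0.032001 = 0.072724
R_eff = 1/U_eff = 13.751 ft²·°F·h/BTU
Q = 1177 × (62.13 − 42.32) / 13.751 = 1695.7 BTU/h

1696 BTU/h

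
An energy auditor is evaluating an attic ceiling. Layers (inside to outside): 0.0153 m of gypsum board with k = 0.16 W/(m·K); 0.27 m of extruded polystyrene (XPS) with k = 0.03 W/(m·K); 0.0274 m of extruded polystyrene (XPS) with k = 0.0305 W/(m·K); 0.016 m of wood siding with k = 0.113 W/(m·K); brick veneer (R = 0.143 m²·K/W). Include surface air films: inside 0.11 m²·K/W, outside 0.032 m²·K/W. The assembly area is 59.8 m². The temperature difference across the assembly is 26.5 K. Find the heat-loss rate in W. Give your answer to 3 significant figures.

152 W

0.0153/0.16 = 0.09562
0.27/0.03 = 9
0.0274/0.0305 = 0.8984
0.016/0.113 = 0.1416
R_total = 0.11 + 0.09562 + 9 + 0.8984 + 0.1416 + 0.143 + 0.032 = 10.42 m²·K/W
Q = A·ΔT/R = 59.8 × 26.5 / 10.42 = 152.1 W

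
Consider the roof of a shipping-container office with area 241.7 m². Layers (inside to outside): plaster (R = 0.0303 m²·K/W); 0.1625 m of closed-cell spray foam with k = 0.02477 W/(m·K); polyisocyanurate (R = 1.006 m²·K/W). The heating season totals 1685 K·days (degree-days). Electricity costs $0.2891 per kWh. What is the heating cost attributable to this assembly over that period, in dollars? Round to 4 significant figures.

372.0 dollars

0.1625/0.02477 = 6.5604
R_total = 0.0303 + 6.5604 + 1.006 = 7.5967 m²·K/W
E = A × HDD × 24 / R / 1000 = 241.7 × 1685 × 24 / 7.5967 / 1000 = 1286.7 kWh
Cost = 1286.7 × 0.2891 = $371.97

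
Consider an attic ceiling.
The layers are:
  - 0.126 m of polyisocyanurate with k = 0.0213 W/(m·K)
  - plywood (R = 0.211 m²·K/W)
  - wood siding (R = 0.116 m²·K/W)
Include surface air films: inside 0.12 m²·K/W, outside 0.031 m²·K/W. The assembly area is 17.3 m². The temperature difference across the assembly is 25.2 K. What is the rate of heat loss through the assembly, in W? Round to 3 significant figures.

0.126/0.0213 = 5.915
R_total = 0.12 + 5.915 + 0.211 + 0.116 + 0.031 = 6.393 m²·K/W
Q = A·ΔT/R = 17.3 × 25.2 / 6.393 = 68.19 W

68.2 W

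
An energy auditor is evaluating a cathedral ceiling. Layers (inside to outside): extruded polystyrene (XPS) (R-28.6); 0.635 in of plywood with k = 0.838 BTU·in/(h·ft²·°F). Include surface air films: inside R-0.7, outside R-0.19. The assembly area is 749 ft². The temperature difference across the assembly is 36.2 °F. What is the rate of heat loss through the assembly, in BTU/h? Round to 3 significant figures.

896 BTU/h

0.635/0.838 = 0.7578
R_total = 0.7 + 28.6 + 0.7578 + 0.19 = 30.25 ft²·°F·h/BTU
Q = A·ΔT/R = 749 × 36.2 / 30.25 = 896.4 BTU/h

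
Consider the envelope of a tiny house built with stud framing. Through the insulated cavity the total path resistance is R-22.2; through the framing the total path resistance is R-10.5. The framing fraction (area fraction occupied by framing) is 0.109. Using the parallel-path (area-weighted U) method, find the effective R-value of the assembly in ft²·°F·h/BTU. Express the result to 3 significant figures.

U_eff = 0.891/22.2 + 0.109/10.5 = 0.04014 + 0.01038 = 0.05052
R_eff = 1/U_eff = 19.8 ft²·°F·h/BTU

19.8 ft²·°F·h/BTU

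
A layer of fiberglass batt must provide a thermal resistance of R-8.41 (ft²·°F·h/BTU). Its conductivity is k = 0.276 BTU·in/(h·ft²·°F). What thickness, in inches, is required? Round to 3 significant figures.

L = R × k = 8.41 × 0.276 = 2.321 in

2.32 in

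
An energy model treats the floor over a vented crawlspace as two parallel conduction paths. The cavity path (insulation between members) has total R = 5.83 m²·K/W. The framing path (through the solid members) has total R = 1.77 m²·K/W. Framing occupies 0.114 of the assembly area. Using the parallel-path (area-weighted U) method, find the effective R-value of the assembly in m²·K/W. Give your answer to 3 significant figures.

U_eff = 0.886/5.83 + 0.114/1.77 = 0.152 + 0.06441 = 0.2164
R_eff = 1/U_eff = 4.622 m²·K/W

4.62 m²·K/W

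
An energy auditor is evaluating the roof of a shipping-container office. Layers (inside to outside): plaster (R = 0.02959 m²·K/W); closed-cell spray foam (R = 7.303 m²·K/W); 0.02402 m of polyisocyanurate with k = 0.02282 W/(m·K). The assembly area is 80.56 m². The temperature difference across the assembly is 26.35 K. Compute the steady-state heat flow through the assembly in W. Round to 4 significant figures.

253.2 W

0.02402/0.02282 = 1.0526
R_total = 0.02959 + 7.303 + 1.0526 = 8.3852 m²·K/W
Q = A·ΔT/R = 80.56 × 26.35 / 8.3852 = 253.16 W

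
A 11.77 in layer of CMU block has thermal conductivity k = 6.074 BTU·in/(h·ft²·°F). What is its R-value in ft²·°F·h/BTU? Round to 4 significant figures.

1.938 ft²·°F·h/BTU

R = L/k = 11.77/6.074 = 1.9378 ft²·°F·h/BTU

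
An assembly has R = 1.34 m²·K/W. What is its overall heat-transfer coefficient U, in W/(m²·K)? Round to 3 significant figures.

0.746 W/(m²·K)

U = 1/R = 1/1.34 = 0.7463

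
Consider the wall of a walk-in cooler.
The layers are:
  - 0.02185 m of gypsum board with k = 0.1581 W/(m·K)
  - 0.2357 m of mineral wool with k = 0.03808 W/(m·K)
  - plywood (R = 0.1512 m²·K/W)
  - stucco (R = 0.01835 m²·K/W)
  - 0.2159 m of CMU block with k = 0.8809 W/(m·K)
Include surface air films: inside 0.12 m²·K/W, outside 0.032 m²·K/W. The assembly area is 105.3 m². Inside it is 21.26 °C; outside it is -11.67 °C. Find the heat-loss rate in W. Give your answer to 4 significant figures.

502.9 W

0.02185/0.1581 = 0.1382
0.2357/0.03808 = 6.1896
0.2159/0.8809 = 0.24509
R_total = 0.12 + 0.1382 + 6.1896 + 0.1512 + 0.01835 + 0.24509 + 0.032 = 6.8944 m²·K/W
Q = A·ΔT/R = 105.3 × (21.26 − (-11.67)) / 6.8944 = 502.95 W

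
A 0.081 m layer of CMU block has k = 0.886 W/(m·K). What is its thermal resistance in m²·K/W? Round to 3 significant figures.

R = L/k = 0.081/0.886 = 0.09142 m²·K/W

0.0914 m²·K/W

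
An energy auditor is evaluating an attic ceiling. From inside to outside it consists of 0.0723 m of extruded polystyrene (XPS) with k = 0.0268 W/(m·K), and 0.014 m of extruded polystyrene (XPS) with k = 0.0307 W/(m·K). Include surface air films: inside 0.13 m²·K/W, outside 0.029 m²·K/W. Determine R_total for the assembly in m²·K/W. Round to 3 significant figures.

3.31 m²·K/W

0.0723/0.0268 = 2.698
0.014/0.0307 = 0.456
R_total = 0.13 + 2.698 + 0.456 + 0.029 = 3.313 m²·K/W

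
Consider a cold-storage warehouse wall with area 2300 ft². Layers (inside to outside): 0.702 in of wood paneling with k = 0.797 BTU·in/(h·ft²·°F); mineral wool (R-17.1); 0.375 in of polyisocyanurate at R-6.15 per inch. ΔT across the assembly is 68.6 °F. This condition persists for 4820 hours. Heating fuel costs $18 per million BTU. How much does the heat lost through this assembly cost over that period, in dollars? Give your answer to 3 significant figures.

675 dollars

0.702/0.797 = 0.8808
0.375 × 6.15 = 2.306
R_total = 0.8808 + 17.1 + 2.306 = 20.29 ft²·°F·h/BTU
Q = 2300 × 68.6 / 20.29 = 7777 BTU/h
E = 7777 × 4820 = 37490000 BTU
Cost = 37490000/10⁶ × 18 = $674.8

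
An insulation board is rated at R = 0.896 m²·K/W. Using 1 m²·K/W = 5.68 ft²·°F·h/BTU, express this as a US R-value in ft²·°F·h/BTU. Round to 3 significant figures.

5.09 ft²·°F·h/BTU

R_US = 0.896 × 5.68 = 5.089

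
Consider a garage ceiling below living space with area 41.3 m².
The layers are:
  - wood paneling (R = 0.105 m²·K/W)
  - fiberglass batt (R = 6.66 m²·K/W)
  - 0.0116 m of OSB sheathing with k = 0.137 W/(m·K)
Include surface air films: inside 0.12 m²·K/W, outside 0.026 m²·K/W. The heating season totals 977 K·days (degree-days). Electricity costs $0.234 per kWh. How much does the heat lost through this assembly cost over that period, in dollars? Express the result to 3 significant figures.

0.0116/0.137 = 0.08467
R_total = 0.12 + 0.105 + 6.66 + 0.08467 + 0.026 = 6.996 m²·K/W
E = A × HDD × 24 / R / 1000 = 41.3 × 977 × 24 / 6.996 / 1000 = 138.4 kWh
Cost = 138.4 × 0.234 = $32.39

32.4 dollars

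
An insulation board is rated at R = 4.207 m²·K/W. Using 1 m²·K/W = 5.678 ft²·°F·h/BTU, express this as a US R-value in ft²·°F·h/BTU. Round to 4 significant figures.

23.89 ft²·°F·h/BTU

R_US = 4.207 × 5.678 = 23.887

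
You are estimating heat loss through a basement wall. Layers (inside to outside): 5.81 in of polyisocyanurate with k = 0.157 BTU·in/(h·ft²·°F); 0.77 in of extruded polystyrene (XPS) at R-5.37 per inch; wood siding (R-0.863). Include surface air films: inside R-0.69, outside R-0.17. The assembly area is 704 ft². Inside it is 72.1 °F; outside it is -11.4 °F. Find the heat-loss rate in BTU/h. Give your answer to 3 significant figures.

1370 BTU/h

5.81/0.157 = 37.01
0.77 × 5.37 = 4.135
R_total = 0.69 + 37.01 + 4.135 + 0.863 + 0.17 = 42.86 ft²·°F·h/BTU
Q = A·ΔT/R = 704 × (72.1 − (-11.4)) / 42.86 = 1371 BTU/h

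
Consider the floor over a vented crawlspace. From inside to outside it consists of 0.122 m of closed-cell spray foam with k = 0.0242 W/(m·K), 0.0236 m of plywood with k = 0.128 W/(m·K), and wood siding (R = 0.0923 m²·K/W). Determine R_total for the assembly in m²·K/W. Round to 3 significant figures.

0.122/0.0242 = 5.041
0.0236/0.128 = 0.1844
R_total = 5.041 + 0.1844 + 0.0923 = 5.318 m²·K/W

5.32 m²·K/W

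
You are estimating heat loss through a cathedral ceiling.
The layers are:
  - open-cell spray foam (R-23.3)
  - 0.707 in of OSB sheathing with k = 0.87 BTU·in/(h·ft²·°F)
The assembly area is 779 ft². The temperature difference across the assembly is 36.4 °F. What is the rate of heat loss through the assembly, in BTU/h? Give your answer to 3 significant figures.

1180 BTU/h

0.707/0.87 = 0.8126
R_total = 23.3 + 0.8126 = 24.11 ft²·°F·h/BTU
Q = A·ΔT/R = 779 × 36.4 / 24.11 = 1176 BTU/h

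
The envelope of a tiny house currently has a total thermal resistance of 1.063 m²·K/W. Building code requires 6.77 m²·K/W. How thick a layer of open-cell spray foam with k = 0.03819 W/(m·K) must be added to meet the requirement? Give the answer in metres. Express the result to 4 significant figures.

ΔR = 6.77 − 1.063 = 5.707 m²·K/W
L = ΔR × k = 5.707 × 0.03819 = 0.21795 m

0.2180 m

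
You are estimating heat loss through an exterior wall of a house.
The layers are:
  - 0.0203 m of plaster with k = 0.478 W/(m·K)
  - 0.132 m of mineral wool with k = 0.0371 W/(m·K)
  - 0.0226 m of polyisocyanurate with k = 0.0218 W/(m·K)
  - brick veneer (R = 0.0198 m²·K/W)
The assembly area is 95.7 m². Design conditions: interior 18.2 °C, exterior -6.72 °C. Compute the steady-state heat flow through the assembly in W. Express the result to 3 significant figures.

0.0203/0.478 = 0.04247
0.132/0.0371 = 3.558
0.0226/0.0218 = 1.037
R_total = 0.04247 + 3.558 + 1.037 + 0.0198 = 4.657 m²·K/W
Q = A·ΔT/R = 95.7 × (18.2 − (-6.72)) / 4.657 = 512.1 W

512 W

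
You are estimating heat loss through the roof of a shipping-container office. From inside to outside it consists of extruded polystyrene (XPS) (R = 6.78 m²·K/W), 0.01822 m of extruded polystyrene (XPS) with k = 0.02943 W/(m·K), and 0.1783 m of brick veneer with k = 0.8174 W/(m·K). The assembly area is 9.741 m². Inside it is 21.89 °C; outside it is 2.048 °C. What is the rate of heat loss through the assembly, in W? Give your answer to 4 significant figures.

25.37 W

0.01822/0.02943 = 0.6191
0.1783/0.8174 = 0.21813
R_total = 6.78 + 0.6191 + 0.21813 = 7.6172 m²·K/W
Q = A·ΔT/R = 9.741 × (21.89 − 2.048) / 7.6172 = 25.374 W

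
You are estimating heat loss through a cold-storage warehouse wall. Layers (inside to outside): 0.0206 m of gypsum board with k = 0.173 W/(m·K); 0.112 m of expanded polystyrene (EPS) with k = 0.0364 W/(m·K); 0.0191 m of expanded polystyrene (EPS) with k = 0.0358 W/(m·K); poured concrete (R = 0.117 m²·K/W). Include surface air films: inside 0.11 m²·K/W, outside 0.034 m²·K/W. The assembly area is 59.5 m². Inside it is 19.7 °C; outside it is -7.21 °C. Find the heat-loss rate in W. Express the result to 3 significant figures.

401 W

0.0206/0.173 = 0.1191
0.112/0.0364 = 3.077
0.0191/0.0358 = 0.5335
R_total = 0.11 + 0.1191 + 3.077 + 0.5335 + 0.117 + 0.034 = 3.991 m²·K/W
Q = A·ΔT/R = 59.5 × (19.7 − (-7.21)) / 3.991 = 401.2 W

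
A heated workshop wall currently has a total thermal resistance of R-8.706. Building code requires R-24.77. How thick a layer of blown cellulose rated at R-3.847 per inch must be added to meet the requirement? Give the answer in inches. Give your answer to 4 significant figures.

ΔR = 24.77 − 8.706 = 16.064 ft²·°F·h/BTU
L = ΔR / (R/in) = 16.064/3.847 = 4.1757 in

4.176 in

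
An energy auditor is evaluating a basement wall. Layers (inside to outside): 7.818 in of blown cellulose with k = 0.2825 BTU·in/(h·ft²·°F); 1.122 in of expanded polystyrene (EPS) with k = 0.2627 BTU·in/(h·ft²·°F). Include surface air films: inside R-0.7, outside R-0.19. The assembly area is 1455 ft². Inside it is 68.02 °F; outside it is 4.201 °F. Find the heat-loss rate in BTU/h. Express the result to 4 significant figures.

7.818/0.2825 = 27.674
1.122/0.2627 = 4.271
R_total = 0.7 + 27.674 + 4.271 + 0.19 = 32.835 ft²·°F·h/BTU
Q = A·ΔT/R = 1455 × (68.02 − 4.201) / 32.835 = 2827.9 BTU/h

2828 BTU/h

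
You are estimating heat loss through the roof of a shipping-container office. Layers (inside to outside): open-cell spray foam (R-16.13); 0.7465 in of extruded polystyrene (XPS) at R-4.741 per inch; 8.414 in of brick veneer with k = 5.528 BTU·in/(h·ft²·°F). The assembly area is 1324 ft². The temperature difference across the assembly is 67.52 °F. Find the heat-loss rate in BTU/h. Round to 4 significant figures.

4219 BTU/h

0.7465 × 4.741 = 3.5392
8.414/5.528 = 1.5221
R_total = 16.13 + 3.5392 + 1.5221 = 21.191 ft²·°F·h/BTU
Q = A·ΔT/R = 1324 × 67.52 / 21.191 = 4218.6 BTU/h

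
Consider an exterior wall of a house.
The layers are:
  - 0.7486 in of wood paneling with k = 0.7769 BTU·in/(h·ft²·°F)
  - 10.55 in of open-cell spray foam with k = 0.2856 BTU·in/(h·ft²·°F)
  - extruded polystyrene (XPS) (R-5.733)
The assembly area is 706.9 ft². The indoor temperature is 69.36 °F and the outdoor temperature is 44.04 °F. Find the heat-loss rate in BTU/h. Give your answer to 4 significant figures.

0.7486/0.7769 = 0.96357
10.55/0.2856 = 36.94
R_total = 0.96357 + 36.94 + 5.733 = 43.636 ft²·°F·h/BTU
Q = A·ΔT/R = 706.9 × (69.36 − 44.04) / 43.636 = 410.18 BTU/h

410.2 BTU/h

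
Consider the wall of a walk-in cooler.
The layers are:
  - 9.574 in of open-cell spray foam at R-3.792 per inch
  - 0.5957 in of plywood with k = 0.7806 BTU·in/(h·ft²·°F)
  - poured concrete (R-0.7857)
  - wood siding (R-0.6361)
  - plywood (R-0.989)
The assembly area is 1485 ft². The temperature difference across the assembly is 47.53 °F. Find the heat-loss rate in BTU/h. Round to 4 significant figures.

1788 BTU/h

9.574 × 3.792 = 36.305
0.5957/0.7806 = 0.76313
R_total = 36.305 + 0.76313 + 0.7857 + 0.6361 + 0.989 = 39.479 ft²·°F·h/BTU
Q = A·ΔT/R = 1485 × 47.53 / 39.479 = 1787.9 BTU/h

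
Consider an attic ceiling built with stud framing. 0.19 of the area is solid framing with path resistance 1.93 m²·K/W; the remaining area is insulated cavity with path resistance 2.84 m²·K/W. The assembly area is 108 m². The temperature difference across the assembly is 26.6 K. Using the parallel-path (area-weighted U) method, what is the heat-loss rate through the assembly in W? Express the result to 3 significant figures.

U_eff = 0.81/2.84 + 0.19/1.93 = 0.2852 + 0.09845 = 0.3837
R_eff = 1/U_eff = 2.606 m²·K/W
Q = 108 × 26.6 / 2.606 = 1102 W

1100 W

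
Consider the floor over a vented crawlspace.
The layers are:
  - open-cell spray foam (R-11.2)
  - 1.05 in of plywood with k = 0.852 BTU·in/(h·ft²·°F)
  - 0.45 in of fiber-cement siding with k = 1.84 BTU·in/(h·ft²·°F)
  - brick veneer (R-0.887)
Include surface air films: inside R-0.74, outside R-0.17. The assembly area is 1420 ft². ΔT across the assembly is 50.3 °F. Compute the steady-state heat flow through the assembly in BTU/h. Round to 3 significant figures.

1.05/0.852 = 1.232
0.45/1.84 = 0.2446
R_total = 0.74 + 11.2 + 1.232 + 0.2446 + 0.887 + 0.17 = 14.47 ft²·°F·h/BTU
Q = A·ΔT/R = 1420 × 50.3 / 14.47 = 4935 BTU/h

4930 BTU/h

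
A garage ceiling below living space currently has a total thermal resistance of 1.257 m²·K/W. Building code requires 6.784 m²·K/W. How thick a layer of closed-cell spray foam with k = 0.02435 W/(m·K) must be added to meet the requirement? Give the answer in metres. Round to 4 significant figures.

0.1346 m

ΔR = 6.784 − 1.257 = 5.527 m²·K/W
L = ΔR × k = 5.527 × 0.02435 = 0.13458 m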